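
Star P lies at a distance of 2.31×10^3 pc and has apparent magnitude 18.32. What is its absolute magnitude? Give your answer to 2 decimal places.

M = m − 5 log₁₀(d/10 pc) = 18.32 − 5 log₁₀(2.31×10^3/10)
  = 18.32 − 5 × 2.364 = 18.32 − 11.82 = 6.50.

6.50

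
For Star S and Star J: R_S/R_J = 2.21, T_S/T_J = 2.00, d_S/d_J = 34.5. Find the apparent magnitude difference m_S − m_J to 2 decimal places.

L_S/L_J = (2.21)²(2.00)⁴ = 78.15.
F_S/F_J = (L_S/L_J)/(d_S/d_J)² = 78.15/1190 = 0.06565.
m_S − m_J = −2.5 log₁₀(0.06565) = 2.96.

2.96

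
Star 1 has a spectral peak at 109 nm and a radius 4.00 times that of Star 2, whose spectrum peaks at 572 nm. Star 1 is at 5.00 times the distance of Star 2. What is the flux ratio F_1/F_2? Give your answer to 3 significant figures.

Wien's law: T_1/T_2 = λ_2/λ_1 = 572/109 = 5.248.
L_1/L_2 = (R_1/R_2)²(T_1/T_2)⁴ = (4.00)²(5.248)⁴ = 1.213×10^4.
F_1/F_2 = (L_1/L_2)/(d_1/d_2)² = 1.213×10^4/(5.00)² = 485.4.

485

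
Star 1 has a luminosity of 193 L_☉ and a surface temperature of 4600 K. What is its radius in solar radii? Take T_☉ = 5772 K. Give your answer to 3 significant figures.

R/R_☉ = √(L/L_☉) / (T/T_☉)² = √(193) / (0.7970)²
       = 13.89 / 0.6351 = 21.87.

21.9 solar radii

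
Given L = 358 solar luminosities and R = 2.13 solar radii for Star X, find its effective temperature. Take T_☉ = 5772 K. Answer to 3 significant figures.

1.72×10^4 K

T/T_☉ = (L/L_☉)^(1/4) / (R/R_☉)^(1/2)
T = 5772 × (358)^(1/4) / √(2.13) = 5772 × 4.350 / 1.459 = 1.720×10^4 K.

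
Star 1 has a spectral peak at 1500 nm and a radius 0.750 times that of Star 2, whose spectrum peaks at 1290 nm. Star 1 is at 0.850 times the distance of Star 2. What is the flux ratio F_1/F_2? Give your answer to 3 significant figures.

0.426

Wien's law: T_1/T_2 = λ_2/λ_1 = 1290/1500 = 0.8600.
L_1/L_2 = (R_1/R_2)²(T_1/T_2)⁴ = (0.750)²(0.8600)⁴ = 0.3077.
F_1/F_2 = (L_1/L_2)/(d_1/d_2)² = 0.3077/(0.850)² = 0.4259.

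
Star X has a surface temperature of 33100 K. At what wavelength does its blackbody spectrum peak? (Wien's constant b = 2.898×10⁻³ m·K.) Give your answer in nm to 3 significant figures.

λ_max = b/T = 2.898×10⁻³ / 33100 = 8.76×10^-8 m = 87.55 nm.

87.6 nm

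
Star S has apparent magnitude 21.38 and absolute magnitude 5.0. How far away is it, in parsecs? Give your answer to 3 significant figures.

1.89×10^4 pc

m − M = 5 log₁₀(d/10 pc)
21.38 − (5.0) = 16.38 = 5 log₁₀(d/10)
d = 10 × 10^(16.38/5) = 10 × 10^3.276 = 1.888×10^4 pc.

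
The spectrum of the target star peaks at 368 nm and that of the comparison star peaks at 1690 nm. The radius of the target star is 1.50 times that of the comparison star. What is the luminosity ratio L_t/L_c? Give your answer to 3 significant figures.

1.00×10^3

Wien's law gives T ∝ 1/λ_max, so T_t/T_c = λ_c/λ_t = 1690/368 = 4.592.
Then L ∝ R²T⁴ gives L_t/L_c = (1.50)² × (4.592)⁴ = 2.250 × 444.8 = 1001.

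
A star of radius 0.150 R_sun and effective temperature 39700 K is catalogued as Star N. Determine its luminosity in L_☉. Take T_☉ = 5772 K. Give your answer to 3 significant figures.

50.4 L_☉

L/L_☉ = (R/R_☉)² (T/T_☉)⁴ = (0.150)² × (39700/5772)⁴
       = 0.02250 × (6.878)⁴ = 0.02250 × 2238 = 50.35.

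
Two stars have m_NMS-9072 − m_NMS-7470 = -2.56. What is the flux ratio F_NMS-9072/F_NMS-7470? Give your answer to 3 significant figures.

F_NMS-9072/F_NMS-7470 = 10^(−(m_NMS-9072 − m_NMS-7470)/2.5) = 10^(2.56/2.5) = 10^1.024 = 10.57.

10.6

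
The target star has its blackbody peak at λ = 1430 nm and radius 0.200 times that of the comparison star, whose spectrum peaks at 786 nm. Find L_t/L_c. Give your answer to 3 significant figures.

0.00365

Wien's law gives T ∝ 1/λ_max, so T_t/T_c = λ_c/λ_t = 786/1430 = 0.5497.
Then L ∝ R²T⁴ gives L_t/L_c = (0.200)² × (0.5497)⁴ = 0.04000 × 0.09127 = 0.003651.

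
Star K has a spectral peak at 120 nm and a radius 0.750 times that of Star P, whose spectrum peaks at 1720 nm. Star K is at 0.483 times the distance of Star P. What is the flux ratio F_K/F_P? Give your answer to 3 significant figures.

Wien's law: T_K/T_P = λ_P/λ_K = 1720/120 = 14.33.
L_K/L_P = (R_K/R_P)²(T_K/T_P)⁴ = (0.750)²(14.33)⁴ = 2.374×10^4.
F_K/F_P = (L_K/L_P)/(d_K/d_P)² = 2.374×10^4/(0.483)² = 1.018×10^5.

1.02×10^5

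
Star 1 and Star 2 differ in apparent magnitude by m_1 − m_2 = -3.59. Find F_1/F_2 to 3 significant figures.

F_1/F_2 = 10^(−(m_1 − m_2)/2.5) = 10^(3.59/2.5) = 10^1.436 = 27.29.

27.3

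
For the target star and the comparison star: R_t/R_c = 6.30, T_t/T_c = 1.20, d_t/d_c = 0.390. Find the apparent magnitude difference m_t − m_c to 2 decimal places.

-6.83

L_t/L_c = (6.30)²(1.20)⁴ = 82.30.
F_t/F_c = (L_t/L_c)/(d_t/d_c)² = 82.30/0.1521 = 541.1.
m_t − m_c = −2.5 log₁₀(541.1) = -6.83.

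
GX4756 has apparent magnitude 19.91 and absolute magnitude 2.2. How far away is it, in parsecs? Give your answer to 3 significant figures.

3.48×10^4 pc

m − M = 5 log₁₀(d/10 pc)
19.91 − (2.2) = 17.71 = 5 log₁₀(d/10)
d = 10 × 10^(17.71/5) = 10 × 10^3.542 = 3.483×10^4 pc.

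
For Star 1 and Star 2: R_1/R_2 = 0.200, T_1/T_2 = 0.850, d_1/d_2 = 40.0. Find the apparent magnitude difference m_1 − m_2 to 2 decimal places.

L_1/L_2 = (0.200)²(0.850)⁴ = 0.02088.
F_1/F_2 = (L_1/L_2)/(d_1/d_2)² = 0.02088/1600 = 1.305×10^-5.
m_1 − m_2 = −2.5 log₁₀(1.305×10^-5) = 12.21.

12.21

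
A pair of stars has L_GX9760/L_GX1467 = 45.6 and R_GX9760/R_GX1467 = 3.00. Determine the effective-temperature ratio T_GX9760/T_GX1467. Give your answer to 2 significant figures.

1.5

L ∝ R²T⁴ gives T ∝ (L/R²)^(1/4), so
T_GX9760/T_GX1467 = (45.6 / 3.00²)^(1/4) = (5.067)^(1/4) = 1.500.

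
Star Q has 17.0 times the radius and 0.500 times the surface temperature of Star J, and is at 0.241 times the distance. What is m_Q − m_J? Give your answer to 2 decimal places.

L_Q/L_J = (17.0)²(0.500)⁴ = 18.06.
F_Q/F_J = (L_Q/L_J)/(d_Q/d_J)² = 18.06/0.05808 = 311.0.
m_Q − m_J = −2.5 log₁₀(311.0) = -6.23.

-6.23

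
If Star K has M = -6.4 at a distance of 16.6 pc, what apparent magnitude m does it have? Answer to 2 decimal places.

-5.30

m = M + 5 log₁₀(d/10 pc) = -6.4 + 5 log₁₀(16.6/10)
  = -6.4 + 5 × 0.220 = -6.4 + 1.10 = -5.30.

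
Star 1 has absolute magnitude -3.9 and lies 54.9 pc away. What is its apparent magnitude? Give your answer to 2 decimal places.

m = M + 5 log₁₀(d/10 pc) = -3.9 + 5 log₁₀(54.9/10)
  = -3.9 + 5 × 0.740 = -3.9 + 3.70 = -0.20.

-0.20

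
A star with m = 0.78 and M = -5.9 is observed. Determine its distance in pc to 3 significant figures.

m − M = 5 log₁₀(d/10 pc)
0.78 − (-5.9) = 6.68 = 5 log₁₀(d/10)
d = 10 × 10^(6.68/5) = 10 × 10^1.336 = 216.8 pc.

217 pc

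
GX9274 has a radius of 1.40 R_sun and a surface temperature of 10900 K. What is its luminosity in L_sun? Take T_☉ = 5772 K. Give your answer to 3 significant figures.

L/L_☉ = (R/R_☉)² (T/T_☉)⁴ = (1.40)² × (10900/5772)⁴
       = 1.960 × (1.888)⁴ = 1.960 × 12.72 = 24.93.

24.9 L_sun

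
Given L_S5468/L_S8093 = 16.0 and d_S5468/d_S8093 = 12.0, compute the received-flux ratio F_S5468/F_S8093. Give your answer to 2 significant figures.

F = L/(4πd²), so F_S5468/F_S8093 = (L_S5468/L_S8093) / (d_S5468/d_S8093)²
= 16.0 / (12.0)² = 16.0 / 144.0 = 0.1111.

0.11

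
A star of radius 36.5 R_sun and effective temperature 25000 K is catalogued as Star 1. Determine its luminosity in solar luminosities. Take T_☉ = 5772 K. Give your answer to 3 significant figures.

L/L_☉ = (R/R_☉)² (T/T_☉)⁴ = (36.5)² × (25000/5772)⁴
       = 1332 × (4.331)⁴ = 1332 × 351.9 = 4.689×10^5.

4.69×10^5 solar luminosities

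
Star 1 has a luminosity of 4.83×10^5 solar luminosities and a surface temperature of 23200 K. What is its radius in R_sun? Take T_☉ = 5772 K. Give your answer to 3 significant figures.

R/R_☉ = √(L/L_☉) / (T/T_☉)² = √(4.83×10^5) / (4.019)²
       = 695.0 / 16.16 = 43.02.

43.0 R_sun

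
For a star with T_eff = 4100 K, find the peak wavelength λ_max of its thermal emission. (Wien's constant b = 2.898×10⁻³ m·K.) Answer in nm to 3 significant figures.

707 nm

λ_max = b/T = 2.898×10⁻³ / 4100 = 7.07×10^-7 m = 706.8 nm.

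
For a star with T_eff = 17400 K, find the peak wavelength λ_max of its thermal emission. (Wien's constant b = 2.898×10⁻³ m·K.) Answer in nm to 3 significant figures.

λ_max = b/T = 2.898×10⁻³ / 17400 = 1.67×10^-7 m = 166.6 nm.

167 nm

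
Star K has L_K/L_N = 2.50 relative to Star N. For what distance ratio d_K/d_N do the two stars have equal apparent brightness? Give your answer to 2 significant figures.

Equal flux requires L_K/d_K² = L_N/d_N², so d_K/d_N = √(L_K/L_N)
= √(2.50) = 1.581.

1.6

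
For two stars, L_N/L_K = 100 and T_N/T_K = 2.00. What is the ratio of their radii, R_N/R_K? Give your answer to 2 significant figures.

L ∝ R²T⁴ gives R ∝ √L / T², so
R_N/R_K = √(100) / (2.00)² = 10.00 / 4.000 = 2.500.

2.5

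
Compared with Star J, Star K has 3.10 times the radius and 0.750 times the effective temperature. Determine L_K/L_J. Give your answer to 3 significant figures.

3.04

From the Stefan–Boltzmann law, L ∝ R²T⁴, so
L_K/L_J = (R_K/R_J)² (T_K/T_J)⁴ = (3.10)² × (0.750)⁴ = 9.610 × 0.3164 = 3.041.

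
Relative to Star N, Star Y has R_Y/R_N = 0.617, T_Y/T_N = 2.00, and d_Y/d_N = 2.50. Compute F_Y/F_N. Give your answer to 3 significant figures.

L_Y/L_N = (R_Y/R_N)²(T_Y/T_N)⁴ = (0.617)² × (2.00)⁴ = 6.091.
F_Y/F_N = (L_Y/L_N)/(d_Y/d_N)² = 6.091 / (2.50)² = 0.9746.

0.975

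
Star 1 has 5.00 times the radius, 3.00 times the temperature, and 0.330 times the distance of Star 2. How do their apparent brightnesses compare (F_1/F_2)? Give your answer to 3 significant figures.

L_1/L_2 = (R_1/R_2)²(T_1/T_2)⁴ = (5.00)² × (3.00)⁴ = 2025.
F_1/F_2 = (L_1/L_2)/(d_1/d_2)² = 2025 / (0.330)² = 1.860×10^4.

1.86×10^4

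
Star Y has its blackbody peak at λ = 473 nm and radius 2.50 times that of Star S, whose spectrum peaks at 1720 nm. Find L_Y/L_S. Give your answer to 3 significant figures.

1.09×10^3

Wien's law gives T ∝ 1/λ_max, so T_Y/T_S = λ_S/λ_Y = 1720/473 = 3.636.
Then L ∝ R²T⁴ gives L_Y/L_S = (2.50)² × (3.636)⁴ = 6.250 × 174.9 = 1093.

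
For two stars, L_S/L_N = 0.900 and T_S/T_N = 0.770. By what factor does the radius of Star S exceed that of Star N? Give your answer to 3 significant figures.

L ∝ R²T⁴ gives R ∝ √L / T², so
R_S/R_N = √(0.900) / (0.770)² = 0.9487 / 0.5929 = 1.600.

1.60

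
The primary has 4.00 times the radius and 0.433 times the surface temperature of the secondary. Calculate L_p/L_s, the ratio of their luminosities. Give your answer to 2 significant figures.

From the Stefan–Boltzmann law, L ∝ R²T⁴, so
L_p/L_s = (R_p/R_s)² (T_p/T_s)⁴ = (4.00)² × (0.433)⁴ = 16.00 × 0.03515 = 0.5624.

0.56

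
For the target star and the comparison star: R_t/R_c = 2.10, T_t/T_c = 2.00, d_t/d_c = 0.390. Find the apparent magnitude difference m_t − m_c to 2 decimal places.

L_t/L_c = (2.10)²(2.00)⁴ = 70.56.
F_t/F_c = (L_t/L_c)/(d_t/d_c)² = 70.56/0.1521 = 463.9.
m_t − m_c = −2.5 log₁₀(463.9) = -6.67.

-6.67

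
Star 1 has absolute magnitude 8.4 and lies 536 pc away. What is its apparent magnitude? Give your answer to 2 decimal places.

m = M + 5 log₁₀(d/10 pc) = 8.4 + 5 log₁₀(536/10)
  = 8.4 + 5 × 1.729 = 8.4 + 8.65 = 17.05.

17.05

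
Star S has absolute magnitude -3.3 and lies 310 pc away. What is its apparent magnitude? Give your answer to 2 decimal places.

4.16

m = M + 5 log₁₀(d/10 pc) = -3.3 + 5 log₁₀(310/10)
  = -3.3 + 5 × 1.491 = -3.3 + 7.46 = 4.16.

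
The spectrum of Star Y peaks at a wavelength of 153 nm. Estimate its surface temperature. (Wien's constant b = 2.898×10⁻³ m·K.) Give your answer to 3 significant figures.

1.89×10^4 K

T = b/λ_max = 2.898×10⁻³ / (153×10⁻⁹) = 1.894×10^4 K.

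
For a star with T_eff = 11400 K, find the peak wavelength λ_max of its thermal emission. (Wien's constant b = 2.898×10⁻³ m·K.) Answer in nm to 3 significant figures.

λ_max = b/T = 2.898×10⁻³ / 11400 = 2.54×10^-7 m = 254.2 nm.

254 nm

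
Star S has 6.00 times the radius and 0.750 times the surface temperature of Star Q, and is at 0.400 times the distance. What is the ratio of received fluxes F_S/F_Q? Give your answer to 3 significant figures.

L_S/L_Q = (R_S/R_Q)²(T_S/T_Q)⁴ = (6.00)² × (0.750)⁴ = 11.39.
F_S/F_Q = (L_S/L_Q)/(d_S/d_Q)² = 11.39 / (0.400)² = 71.19.

71.2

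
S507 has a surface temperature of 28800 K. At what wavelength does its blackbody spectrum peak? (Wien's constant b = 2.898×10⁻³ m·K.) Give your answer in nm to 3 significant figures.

λ_max = b/T = 2.898×10⁻³ / 28800 = 1.01×10^-7 m = 100.6 nm.

101 nm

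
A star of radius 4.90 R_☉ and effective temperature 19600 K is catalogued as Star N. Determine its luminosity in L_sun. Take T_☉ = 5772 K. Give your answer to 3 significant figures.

L/L_☉ = (R/R_☉)² (T/T_☉)⁴ = (4.90)² × (19600/5772)⁴
       = 24.01 × (3.396)⁴ = 24.01 × 133.0 = 3192.

3.19×10^3 L_sun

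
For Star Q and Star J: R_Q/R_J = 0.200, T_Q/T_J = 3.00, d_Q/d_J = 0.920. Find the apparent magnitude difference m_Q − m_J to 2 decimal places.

-1.46

L_Q/L_J = (0.200)²(3.00)⁴ = 3.240.
F_Q/F_J = (L_Q/L_J)/(d_Q/d_J)² = 3.240/0.8464 = 3.828.
m_Q − m_J = −2.5 log₁₀(3.828) = -1.46.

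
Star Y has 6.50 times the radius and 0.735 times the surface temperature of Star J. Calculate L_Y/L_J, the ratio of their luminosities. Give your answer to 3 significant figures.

12.3

From the Stefan–Boltzmann law, L ∝ R²T⁴, so
L_Y/L_J = (R_Y/R_J)² (T_Y/T_J)⁴ = (6.50)² × (0.735)⁴ = 42.25 × 0.2918 = 12.33.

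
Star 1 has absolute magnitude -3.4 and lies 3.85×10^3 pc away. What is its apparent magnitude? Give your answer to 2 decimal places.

m = M + 5 log₁₀(d/10 pc) = -3.4 + 5 log₁₀(3.85×10^3/10)
  = -3.4 + 5 × 2.585 = -3.4 + 12.93 = 9.53.

9.53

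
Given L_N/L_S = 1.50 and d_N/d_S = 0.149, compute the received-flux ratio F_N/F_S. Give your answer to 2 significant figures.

F = L/(4πd²), so F_N/F_S = (L_N/L_S) / (d_N/d_S)²
= 1.50 / (0.149)² = 1.50 / 0.02220 = 67.56.

68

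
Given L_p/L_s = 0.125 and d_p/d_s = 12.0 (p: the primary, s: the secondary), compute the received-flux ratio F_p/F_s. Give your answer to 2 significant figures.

F = L/(4πd²), so F_p/F_s = (L_p/L_s) / (d_p/d_s)²
= 0.125 / (12.0)² = 0.125 / 144.0 = 8.681×10^-4.

8.7×10^-4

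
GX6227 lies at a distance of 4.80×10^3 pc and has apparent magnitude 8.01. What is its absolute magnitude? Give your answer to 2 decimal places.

M = m − 5 log₁₀(d/10 pc) = 8.01 − 5 log₁₀(4.80×10^3/10)
  = 8.01 − 5 × 2.681 = 8.01 − 13.41 = -5.40.

-5.40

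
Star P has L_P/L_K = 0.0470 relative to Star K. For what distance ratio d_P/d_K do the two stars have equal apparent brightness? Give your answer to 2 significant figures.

Equal flux requires L_P/d_P² = L_K/d_K², so d_P/d_K = √(L_P/L_K)
= √(0.0470) = 0.2168.

0.22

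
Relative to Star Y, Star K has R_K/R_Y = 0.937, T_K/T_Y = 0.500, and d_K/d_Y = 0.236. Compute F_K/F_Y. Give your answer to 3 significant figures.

0.985

L_K/L_Y = (R_K/R_Y)²(T_K/T_Y)⁴ = (0.937)² × (0.500)⁴ = 0.05487.
F_K/F_Y = (L_K/L_Y)/(d_K/d_Y)² = 0.05487 / (0.236)² = 0.9852.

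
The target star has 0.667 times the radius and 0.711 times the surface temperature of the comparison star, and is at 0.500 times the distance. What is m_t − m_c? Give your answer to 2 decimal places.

L_t/L_c = (0.667)²(0.711)⁴ = 0.1137.
F_t/F_c = (L_t/L_c)/(d_t/d_c)² = 0.1137/0.2500 = 0.4548.
m_t − m_c = −2.5 log₁₀(0.4548) = 0.86.

0.86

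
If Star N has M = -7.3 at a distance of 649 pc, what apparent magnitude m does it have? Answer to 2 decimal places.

m = M + 5 log₁₀(d/10 pc) = -7.3 + 5 log₁₀(649/10)
  = -7.3 + 5 × 1.812 = -7.3 + 9.06 = 1.76.

1.76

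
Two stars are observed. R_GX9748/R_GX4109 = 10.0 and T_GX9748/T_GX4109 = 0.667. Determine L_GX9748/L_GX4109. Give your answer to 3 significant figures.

19.8

From the Stefan–Boltzmann law, L ∝ R²T⁴, so
L_GX9748/L_GX4109 = (R_GX9748/R_GX4109)² (T_GX9748/T_GX4109)⁴ = (10.0)² × (0.667)⁴ = 100.0 × 0.1979 = 19.79.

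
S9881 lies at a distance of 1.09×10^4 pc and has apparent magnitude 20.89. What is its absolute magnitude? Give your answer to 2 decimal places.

M = m − 5 log₁₀(d/10 pc) = 20.89 − 5 log₁₀(1.09×10^4/10)
  = 20.89 − 5 × 3.037 = 20.89 − 15.19 = 5.70.

5.70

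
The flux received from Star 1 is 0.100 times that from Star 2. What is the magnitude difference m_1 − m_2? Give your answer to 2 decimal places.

m_1 − m_2 = −2.5 log₁₀(F_1/F_2) = −2.5 log₁₀(0.100) = −2.5 × (-1.000) = 2.500.

2.50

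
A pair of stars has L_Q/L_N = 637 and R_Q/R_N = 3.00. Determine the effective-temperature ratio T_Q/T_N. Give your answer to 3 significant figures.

2.90

L ∝ R²T⁴ gives T ∝ (L/R²)^(1/4), so
T_Q/T_N = (637 / 3.00²)^(1/4) = (70.78)^(1/4) = 2.901.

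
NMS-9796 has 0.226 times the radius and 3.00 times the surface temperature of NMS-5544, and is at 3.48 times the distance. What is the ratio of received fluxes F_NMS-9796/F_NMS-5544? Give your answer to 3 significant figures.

L_NMS-9796/L_NMS-5544 = (R_NMS-9796/R_NMS-5544)²(T_NMS-9796/T_NMS-5544)⁴ = (0.226)² × (3.00)⁴ = 4.137.
F_NMS-9796/F_NMS-5544 = (L_NMS-9796/L_NMS-5544)/(d_NMS-9796/d_NMS-5544)² = 4.137 / (3.48)² = 0.3416.

0.342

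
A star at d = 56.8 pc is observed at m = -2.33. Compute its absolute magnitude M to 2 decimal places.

M = m − 5 log₁₀(d/10 pc) = -2.33 − 5 log₁₀(56.8/10)
  = -2.33 − 5 × 0.754 = -2.33 − 3.77 = -6.10.

-6.10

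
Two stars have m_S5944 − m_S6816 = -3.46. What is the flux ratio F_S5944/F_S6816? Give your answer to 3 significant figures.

F_S5944/F_S6816 = 10^(−(m_S5944 − m_S6816)/2.5) = 10^(3.46/2.5) = 10^1.384 = 24.21.

24.2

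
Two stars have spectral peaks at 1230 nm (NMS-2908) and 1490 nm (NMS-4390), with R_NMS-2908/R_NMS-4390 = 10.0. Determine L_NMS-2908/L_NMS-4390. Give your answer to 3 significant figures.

215

Wien's law gives T ∝ 1/λ_max, so T_NMS-2908/T_NMS-4390 = λ_NMS-4390/λ_NMS-2908 = 1490/1230 = 1.211.
Then L ∝ R²T⁴ gives L_NMS-2908/L_NMS-4390 = (10.0)² × (1.211)⁴ = 100.0 × 2.153 = 215.3.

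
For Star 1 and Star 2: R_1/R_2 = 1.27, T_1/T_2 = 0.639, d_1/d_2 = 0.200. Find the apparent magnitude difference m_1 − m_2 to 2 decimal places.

L_1/L_2 = (1.27)²(0.639)⁴ = 0.2689.
F_1/F_2 = (L_1/L_2)/(d_1/d_2)² = 0.2689/0.04000 = 6.723.
m_1 − m_2 = −2.5 log₁₀(6.723) = -2.07.

-2.07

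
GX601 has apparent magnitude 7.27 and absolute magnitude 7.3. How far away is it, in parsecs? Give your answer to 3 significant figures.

9.86 pc

m − M = 5 log₁₀(d/10 pc)
7.27 − (7.3) = -0.03 = 5 log₁₀(d/10)
d = 10 × 10^(-0.03/5) = 10 × 10^-0.006 = 9.863 pc.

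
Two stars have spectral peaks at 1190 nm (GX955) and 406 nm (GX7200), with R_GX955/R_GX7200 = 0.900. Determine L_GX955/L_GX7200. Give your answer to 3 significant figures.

Wien's law gives T ∝ 1/λ_max, so T_GX955/T_GX7200 = λ_GX7200/λ_GX955 = 406/1190 = 0.3412.
Then L ∝ R²T⁴ gives L_GX955/L_GX7200 = (0.900)² × (0.3412)⁴ = 0.8100 × 0.01355 = 0.01097.

0.0110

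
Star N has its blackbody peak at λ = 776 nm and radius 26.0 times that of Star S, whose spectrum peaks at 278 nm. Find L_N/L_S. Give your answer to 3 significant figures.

11.1

Wien's law gives T ∝ 1/λ_max, so T_N/T_S = λ_S/λ_N = 278/776 = 0.3582.
Then L ∝ R²T⁴ gives L_N/L_S = (26.0)² × (0.3582)⁴ = 676.0 × 0.01647 = 11.13.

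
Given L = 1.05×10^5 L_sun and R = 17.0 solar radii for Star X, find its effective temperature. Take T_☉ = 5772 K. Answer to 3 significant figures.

T/T_☉ = (L/L_☉)^(1/4) / (R/R_☉)^(1/2)
T = 5772 × (1.05×10^5)^(1/4) / √(17.0) = 5772 × 18.00 / 4.123 = 2.520×10^4 K.

2.52×10^4 K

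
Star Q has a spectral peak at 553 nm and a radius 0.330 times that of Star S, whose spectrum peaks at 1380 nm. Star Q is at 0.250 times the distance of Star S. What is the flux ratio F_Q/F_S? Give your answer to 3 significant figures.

67.6

Wien's law: T_Q/T_S = λ_S/λ_Q = 1380/553 = 2.495.
L_Q/L_S = (R_Q/R_S)²(T_Q/T_S)⁴ = (0.330)²(2.495)⁴ = 4.223.
F_Q/F_S = (L_Q/L_S)/(d_Q/d_S)² = 4.223/(0.250)² = 67.57.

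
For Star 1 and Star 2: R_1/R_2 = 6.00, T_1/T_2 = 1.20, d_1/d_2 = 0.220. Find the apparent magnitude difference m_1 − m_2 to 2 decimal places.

L_1/L_2 = (6.00)²(1.20)⁴ = 74.65.
F_1/F_2 = (L_1/L_2)/(d_1/d_2)² = 74.65/0.04840 = 1542.
m_1 − m_2 = −2.5 log₁₀(1542) = -7.97.

-7.97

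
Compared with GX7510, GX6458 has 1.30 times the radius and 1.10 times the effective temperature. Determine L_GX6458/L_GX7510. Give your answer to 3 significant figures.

From the Stefan–Boltzmann law, L ∝ R²T⁴, so
L_GX6458/L_GX7510 = (R_GX6458/R_GX7510)² (T_GX6458/T_GX7510)⁴ = (1.30)² × (1.10)⁴ = 1.690 × 1.464 = 2.474.

2.47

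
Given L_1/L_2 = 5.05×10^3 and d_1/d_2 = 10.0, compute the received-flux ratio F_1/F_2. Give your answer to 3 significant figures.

50.5

F = L/(4πd²), so F_1/F_2 = (L_1/L_2) / (d_1/d_2)²
= 5.05×10^3 / (10.0)² = 5.05×10^3 / 100.0 = 50.50.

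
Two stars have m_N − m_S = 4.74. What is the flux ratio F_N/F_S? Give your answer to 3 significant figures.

0.0127

F_N/F_S = 10^(−(m_N − m_S)/2.5) = 10^(-4.74/2.5) = 10^-1.896 = 0.01271.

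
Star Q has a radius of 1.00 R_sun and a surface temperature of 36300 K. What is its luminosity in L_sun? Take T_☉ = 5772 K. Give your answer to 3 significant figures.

L/L_☉ = (R/R_☉)² (T/T_☉)⁴ = (1.00)² × (36300/5772)⁴
       = 1.000 × (6.289)⁴ = 1.000 × 1564 = 1564.

1.56×10^3 L_sun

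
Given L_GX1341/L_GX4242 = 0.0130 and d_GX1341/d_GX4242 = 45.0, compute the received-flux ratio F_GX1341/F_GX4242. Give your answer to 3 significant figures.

F = L/(4πd²), so F_GX1341/F_GX4242 = (L_GX1341/L_GX4242) / (d_GX1341/d_GX4242)²
= 0.0130 / (45.0)² = 0.0130 / 2025 = 6.420×10^-6.

6.42×10^-6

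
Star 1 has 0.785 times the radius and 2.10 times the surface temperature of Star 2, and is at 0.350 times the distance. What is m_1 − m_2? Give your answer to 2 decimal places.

-4.98

L_1/L_2 = (0.785)²(2.10)⁴ = 11.98.
F_1/F_2 = (L_1/L_2)/(d_1/d_2)² = 11.98/0.1225 = 97.83.
m_1 − m_2 = −2.5 log₁₀(97.83) = -4.98.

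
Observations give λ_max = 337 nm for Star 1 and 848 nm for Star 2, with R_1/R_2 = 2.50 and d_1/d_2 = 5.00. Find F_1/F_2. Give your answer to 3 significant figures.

Wien's law: T_1/T_2 = λ_2/λ_1 = 848/337 = 2.516.
L_1/L_2 = (R_1/R_2)²(T_1/T_2)⁴ = (2.50)²(2.516)⁴ = 250.6.
F_1/F_2 = (L_1/L_2)/(d_1/d_2)² = 250.6/(5.00)² = 10.02.

10.0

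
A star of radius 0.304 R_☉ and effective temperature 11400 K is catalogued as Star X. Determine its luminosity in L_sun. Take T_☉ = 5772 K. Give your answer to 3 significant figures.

1.41 L_sun

L/L_☉ = (R/R_☉)² (T/T_☉)⁴ = (0.304)² × (11400/5772)⁴
       = 0.09242 × (1.975)⁴ = 0.09242 × 15.22 = 1.406.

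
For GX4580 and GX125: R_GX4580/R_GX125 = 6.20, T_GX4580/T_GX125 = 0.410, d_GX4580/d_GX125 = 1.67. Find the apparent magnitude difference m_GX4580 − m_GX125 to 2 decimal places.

1.02

L_GX4580/L_GX125 = (6.20)²(0.410)⁴ = 1.086.
F_GX4580/F_GX125 = (L_GX4580/L_GX125)/(d_GX4580/d_GX125)² = 1.086/2.789 = 0.3895.
m_GX4580 − m_GX125 = −2.5 log₁₀(0.3895) = 1.02.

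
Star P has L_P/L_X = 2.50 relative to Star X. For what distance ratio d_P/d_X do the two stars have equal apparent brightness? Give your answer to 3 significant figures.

1.58

Equal flux requires L_P/d_P² = L_X/d_X², so d_P/d_X = √(L_P/L_X)
= √(2.50) = 1.581.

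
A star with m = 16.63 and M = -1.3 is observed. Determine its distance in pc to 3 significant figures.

m − M = 5 log₁₀(d/10 pc)
16.63 − (-1.3) = 17.93 = 5 log₁₀(d/10)
d = 10 × 10^(17.93/5) = 10 × 10^3.586 = 3.855×10^4 pc.

3.85×10^4 pc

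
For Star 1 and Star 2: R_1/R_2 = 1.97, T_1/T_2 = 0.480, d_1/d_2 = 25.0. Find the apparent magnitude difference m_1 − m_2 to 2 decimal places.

8.70

L_1/L_2 = (1.97)²(0.480)⁴ = 0.2060.
F_1/F_2 = (L_1/L_2)/(d_1/d_2)² = 0.2060/625.0 = 3.296×10^-4.
m_1 − m_2 = −2.5 log₁₀(3.296×10^-4) = 8.70.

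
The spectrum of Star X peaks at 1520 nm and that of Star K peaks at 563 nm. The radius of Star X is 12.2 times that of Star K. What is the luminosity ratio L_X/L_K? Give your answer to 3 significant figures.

Wien's law gives T ∝ 1/λ_max, so T_X/T_K = λ_K/λ_X = 563/1520 = 0.3704.
Then L ∝ R²T⁴ gives L_X/L_K = (12.2)² × (0.3704)⁴ = 148.8 × 0.01882 = 2.801.

2.80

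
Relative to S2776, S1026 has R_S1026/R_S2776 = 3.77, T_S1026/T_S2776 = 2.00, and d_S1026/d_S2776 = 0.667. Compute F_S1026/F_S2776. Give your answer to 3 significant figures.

511

L_S1026/L_S2776 = (R_S1026/R_S2776)²(T_S1026/T_S2776)⁴ = (3.77)² × (2.00)⁴ = 227.4.
F_S1026/F_S2776 = (L_S1026/L_S2776)/(d_S1026/d_S2776)² = 227.4 / (0.667)² = 511.2.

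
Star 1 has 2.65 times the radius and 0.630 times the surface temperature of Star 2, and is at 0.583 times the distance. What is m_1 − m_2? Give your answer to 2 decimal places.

L_1/L_2 = (2.65)²(0.630)⁴ = 1.106.
F_1/F_2 = (L_1/L_2)/(d_1/d_2)² = 1.106/0.3399 = 3.255.
m_1 − m_2 = −2.5 log₁₀(3.255) = -1.28.

-1.28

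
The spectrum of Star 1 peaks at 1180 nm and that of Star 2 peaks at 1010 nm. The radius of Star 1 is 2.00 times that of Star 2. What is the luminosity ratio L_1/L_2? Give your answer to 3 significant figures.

2.15

Wien's law gives T ∝ 1/λ_max, so T_1/T_2 = λ_2/λ_1 = 1010/1180 = 0.8559.
Then L ∝ R²T⁴ gives L_1/L_2 = (2.00)² × (0.8559)⁴ = 4.000 × 0.5367 = 2.147.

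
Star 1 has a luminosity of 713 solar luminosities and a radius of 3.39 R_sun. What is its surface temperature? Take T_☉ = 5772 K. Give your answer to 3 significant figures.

1.62×10^4 K

T/T_☉ = (L/L_☉)^(1/4) / (R/R_☉)^(1/2)
T = 5772 × (713)^(1/4) / √(3.39) = 5772 × 5.167 / 1.841 = 1.620×10^4 K.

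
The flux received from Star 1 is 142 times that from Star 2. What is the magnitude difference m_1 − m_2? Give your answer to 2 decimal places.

-5.38

m_1 − m_2 = −2.5 log₁₀(F_1/F_2) = −2.5 log₁₀(142) = −2.5 × (2.152) = -5.381.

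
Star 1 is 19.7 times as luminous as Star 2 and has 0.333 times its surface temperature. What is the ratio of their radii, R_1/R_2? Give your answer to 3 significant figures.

L ∝ R²T⁴ gives R ∝ √L / T², so
R_1/R_2 = √(19.7) / (0.333)² = 4.438 / 0.1109 = 40.03.

40.0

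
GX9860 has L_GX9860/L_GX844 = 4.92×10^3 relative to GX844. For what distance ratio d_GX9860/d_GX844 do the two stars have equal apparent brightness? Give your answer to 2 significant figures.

70

Equal flux requires L_GX9860/d_GX9860² = L_GX844/d_GX844², so d_GX9860/d_GX844 = √(L_GX9860/L_GX844)
= √(4.92×10^3) = 70.14.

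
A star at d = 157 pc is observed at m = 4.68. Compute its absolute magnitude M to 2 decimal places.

-1.30

M = m − 5 log₁₀(d/10 pc) = 4.68 − 5 log₁₀(157/10)
  = 4.68 − 5 × 1.196 = 4.68 − 5.98 = -1.30.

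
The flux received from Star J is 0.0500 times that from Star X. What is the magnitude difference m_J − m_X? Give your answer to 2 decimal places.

m_J − m_X = −2.5 log₁₀(F_J/F_X) = −2.5 log₁₀(0.0500) = −2.5 × (-1.301) = 3.253.

3.25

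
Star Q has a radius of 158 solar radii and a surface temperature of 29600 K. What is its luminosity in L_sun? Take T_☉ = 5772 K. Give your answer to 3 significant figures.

L/L_☉ = (R/R_☉)² (T/T_☉)⁴ = (158)² × (29600/5772)⁴
       = 2.496×10^4 × (5.128)⁴ = 2.496×10^4 × 691.6 = 1.727×10^7.

1.73×10^7 L_sun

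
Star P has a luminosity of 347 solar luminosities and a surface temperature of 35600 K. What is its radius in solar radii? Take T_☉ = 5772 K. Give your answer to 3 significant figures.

0.490 solar radii

R/R_☉ = √(L/L_☉) / (T/T_☉)² = √(347) / (6.168)²
       = 18.63 / 38.04 = 0.4897.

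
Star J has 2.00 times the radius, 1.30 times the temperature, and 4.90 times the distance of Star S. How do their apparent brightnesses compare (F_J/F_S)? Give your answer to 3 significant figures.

0.476

L_J/L_S = (R_J/R_S)²(T_J/T_S)⁴ = (2.00)² × (1.30)⁴ = 11.42.
F_J/F_S = (L_J/L_S)/(d_J/d_S)² = 11.42 / (4.90)² = 0.4758.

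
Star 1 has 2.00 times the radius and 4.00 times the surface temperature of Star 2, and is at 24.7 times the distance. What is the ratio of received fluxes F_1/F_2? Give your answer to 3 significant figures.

L_1/L_2 = (R_1/R_2)²(T_1/T_2)⁴ = (2.00)² × (4.00)⁴ = 1024.
F_1/F_2 = (L_1/L_2)/(d_1/d_2)² = 1024 / (24.7)² = 1.678.

1.68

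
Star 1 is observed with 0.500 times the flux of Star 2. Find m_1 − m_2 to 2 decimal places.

0.75

m_1 − m_2 = −2.5 log₁₀(F_1/F_2) = −2.5 log₁₀(0.500) = −2.5 × (-0.301) = 0.753.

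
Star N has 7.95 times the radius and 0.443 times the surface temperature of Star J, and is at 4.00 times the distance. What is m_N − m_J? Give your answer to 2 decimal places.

2.04

L_N/L_J = (7.95)²(0.443)⁴ = 2.434.
F_N/F_J = (L_N/L_J)/(d_N/d_J)² = 2.434/16.00 = 0.1521.
m_N − m_J = −2.5 log₁₀(0.1521) = 2.04.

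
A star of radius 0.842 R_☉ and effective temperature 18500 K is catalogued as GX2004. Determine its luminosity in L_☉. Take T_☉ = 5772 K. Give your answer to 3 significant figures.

74.8 L_☉

L/L_☉ = (R/R_☉)² (T/T_☉)⁴ = (0.842)² × (18500/5772)⁴
       = 0.7090 × (3.205)⁴ = 0.7090 × 105.5 = 74.82.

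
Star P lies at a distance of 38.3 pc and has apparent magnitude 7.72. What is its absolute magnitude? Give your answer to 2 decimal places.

M = m − 5 log₁₀(d/10 pc) = 7.72 − 5 log₁₀(38.3/10)
  = 7.72 − 5 × 0.583 = 7.72 − 2.92 = 4.80.

4.80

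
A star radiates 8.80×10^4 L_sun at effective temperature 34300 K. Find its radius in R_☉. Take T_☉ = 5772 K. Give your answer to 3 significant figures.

R/R_☉ = √(L/L_☉) / (T/T_☉)² = √(8.80×10^4) / (5.942)²
       = 296.6 / 35.31 = 8.401.

8.40 R_☉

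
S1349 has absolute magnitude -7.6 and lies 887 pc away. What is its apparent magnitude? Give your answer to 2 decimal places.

m = M + 5 log₁₀(d/10 pc) = -7.6 + 5 log₁₀(887/10)
  = -7.6 + 5 × 1.948 = -7.6 + 9.74 = 2.14.

2.14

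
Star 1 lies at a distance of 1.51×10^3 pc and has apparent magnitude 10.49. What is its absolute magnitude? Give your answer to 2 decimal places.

-0.40

M = m − 5 log₁₀(d/10 pc) = 10.49 − 5 log₁₀(1.51×10^3/10)
  = 10.49 − 5 × 2.179 = 10.49 − 10.89 = -0.40.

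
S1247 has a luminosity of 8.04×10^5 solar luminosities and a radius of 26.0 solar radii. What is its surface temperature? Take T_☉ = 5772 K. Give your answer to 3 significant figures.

T/T_☉ = (L/L_☉)^(1/4) / (R/R_☉)^(1/2)
T = 5772 × (8.04×10^5)^(1/4) / √(26.0) = 5772 × 29.94 / 5.099 = 3.390×10^4 K.

3.39×10^4 K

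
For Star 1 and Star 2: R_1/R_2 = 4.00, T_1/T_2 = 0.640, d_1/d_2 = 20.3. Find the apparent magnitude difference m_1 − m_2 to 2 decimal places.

L_1/L_2 = (4.00)²(0.640)⁴ = 2.684.
F_1/F_2 = (L_1/L_2)/(d_1/d_2)² = 2.684/412.1 = 0.006514.
m_1 − m_2 = −2.5 log₁₀(0.006514) = 5.47.

5.47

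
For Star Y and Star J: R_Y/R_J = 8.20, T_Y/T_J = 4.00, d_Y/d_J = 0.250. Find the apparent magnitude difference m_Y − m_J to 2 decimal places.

-13.60

L_Y/L_J = (8.20)²(4.00)⁴ = 1.721×10^4.
F_Y/F_J = (L_Y/L_J)/(d_Y/d_J)² = 1.721×10^4/0.06250 = 2.754×10^5.
m_Y − m_J = −2.5 log₁₀(2.754×10^5) = -13.60.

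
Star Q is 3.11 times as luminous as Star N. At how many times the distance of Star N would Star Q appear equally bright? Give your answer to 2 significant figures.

Equal flux requires L_Q/d_Q² = L_N/d_N², so d_Q/d_N = √(L_Q/L_N)
= √(3.11) = 1.764.

1.8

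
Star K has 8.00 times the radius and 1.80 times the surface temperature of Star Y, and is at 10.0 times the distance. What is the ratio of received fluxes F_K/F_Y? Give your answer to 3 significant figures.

6.72

L_K/L_Y = (R_K/R_Y)²(T_K/T_Y)⁴ = (8.00)² × (1.80)⁴ = 671.8.
F_K/F_Y = (L_K/L_Y)/(d_K/d_Y)² = 671.8 / (10.0)² = 6.718.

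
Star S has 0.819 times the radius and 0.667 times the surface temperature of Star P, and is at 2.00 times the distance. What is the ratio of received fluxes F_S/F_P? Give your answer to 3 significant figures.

0.0332

L_S/L_P = (R_S/R_P)²(T_S/T_P)⁴ = (0.819)² × (0.667)⁴ = 0.1328.
F_S/F_P = (L_S/L_P)/(d_S/d_P)² = 0.1328 / (2.00)² = 0.03319.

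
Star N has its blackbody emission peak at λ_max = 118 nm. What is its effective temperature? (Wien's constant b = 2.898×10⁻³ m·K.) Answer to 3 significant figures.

T = b/λ_max = 2.898×10⁻³ / (118×10⁻⁹) = 2.456×10^4 K.

2.46×10^4 K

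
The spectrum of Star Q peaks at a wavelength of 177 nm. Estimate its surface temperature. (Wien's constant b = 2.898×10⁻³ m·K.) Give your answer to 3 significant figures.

T = b/λ_max = 2.898×10⁻³ / (177×10⁻⁹) = 1.637×10^4 K.

1.64×10^4 K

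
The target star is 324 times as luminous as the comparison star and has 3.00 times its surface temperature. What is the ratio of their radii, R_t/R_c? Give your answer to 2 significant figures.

2.0

L ∝ R²T⁴ gives R ∝ √L / T², so
R_t/R_c = √(324) / (3.00)² = 18.00 / 9.000 = 2.000.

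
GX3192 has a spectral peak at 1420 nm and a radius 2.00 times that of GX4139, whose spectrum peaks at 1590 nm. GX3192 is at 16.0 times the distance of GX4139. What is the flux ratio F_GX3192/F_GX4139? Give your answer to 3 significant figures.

0.0246

Wien's law: T_GX3192/T_GX4139 = λ_GX4139/λ_GX3192 = 1590/1420 = 1.120.
L_GX3192/L_GX4139 = (R_GX3192/R_GX4139)²(T_GX3192/T_GX4139)⁴ = (2.00)²(1.120)⁴ = 6.288.
F_GX3192/F_GX4139 = (L_GX3192/L_GX4139)/(d_GX3192/d_GX4139)² = 6.288/(16.0)² = 0.02456.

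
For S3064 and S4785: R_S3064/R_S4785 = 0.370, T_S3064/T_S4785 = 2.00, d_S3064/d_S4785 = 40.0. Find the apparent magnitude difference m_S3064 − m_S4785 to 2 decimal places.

L_S3064/L_S4785 = (0.370)²(2.00)⁴ = 2.190.
F_S3064/F_S4785 = (L_S3064/L_S4785)/(d_S3064/d_S4785)² = 2.190/1600 = 0.001369.
m_S3064 − m_S4785 = −2.5 log₁₀(0.001369) = 7.16.

7.16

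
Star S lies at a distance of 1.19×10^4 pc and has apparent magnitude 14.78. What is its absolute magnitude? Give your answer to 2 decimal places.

M = m − 5 log₁₀(d/10 pc) = 14.78 − 5 log₁₀(1.19×10^4/10)
  = 14.78 − 5 × 3.076 = 14.78 − 15.38 = -0.60.

-0.60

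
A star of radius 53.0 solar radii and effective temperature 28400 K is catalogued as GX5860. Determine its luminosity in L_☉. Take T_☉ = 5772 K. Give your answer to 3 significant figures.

L/L_☉ = (R/R_☉)² (T/T_☉)⁴ = (53.0)² × (28400/5772)⁴
       = 2809 × (4.920)⁴ = 2809 × 586.1 = 1.646×10^6.

1.65×10^6 L_☉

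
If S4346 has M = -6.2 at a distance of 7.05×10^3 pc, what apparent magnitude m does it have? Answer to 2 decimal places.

m = M + 5 log₁₀(d/10 pc) = -6.2 + 5 log₁₀(7.05×10^3/10)
  = -6.2 + 5 × 2.848 = -6.2 + 14.24 = 8.04.

8.04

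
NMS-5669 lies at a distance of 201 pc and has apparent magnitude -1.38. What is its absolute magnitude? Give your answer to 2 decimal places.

-7.90

M = m − 5 log₁₀(d/10 pc) = -1.38 − 5 log₁₀(201/10)
  = -1.38 − 5 × 1.303 = -1.38 − 6.52 = -7.90.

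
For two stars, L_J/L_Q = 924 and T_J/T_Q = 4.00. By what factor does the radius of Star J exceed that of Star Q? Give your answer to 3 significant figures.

L ∝ R²T⁴ gives R ∝ √L / T², so
R_J/R_Q = √(924) / (4.00)² = 30.40 / 16.00 = 1.900.

1.90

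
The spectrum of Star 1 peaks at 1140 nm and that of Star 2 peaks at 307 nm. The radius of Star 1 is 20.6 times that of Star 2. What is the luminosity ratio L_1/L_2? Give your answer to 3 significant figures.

Wien's law gives T ∝ 1/λ_max, so T_1/T_2 = λ_2/λ_1 = 307/1140 = 0.2693.
Then L ∝ R²T⁴ gives L_1/L_2 = (20.6)² × (0.2693)⁴ = 424.4 × 0.005259 = 2.232.

2.23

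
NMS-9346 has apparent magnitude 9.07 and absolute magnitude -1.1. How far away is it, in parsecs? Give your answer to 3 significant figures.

m − M = 5 log₁₀(d/10 pc)
9.07 − (-1.1) = 10.17 = 5 log₁₀(d/10)
d = 10 × 10^(10.17/5) = 10 × 10^2.034 = 1081 pc.

1.08×10^3 pc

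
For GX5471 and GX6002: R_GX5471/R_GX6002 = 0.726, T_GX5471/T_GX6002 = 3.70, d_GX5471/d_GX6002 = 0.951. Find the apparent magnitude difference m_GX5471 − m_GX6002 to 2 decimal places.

L_GX5471/L_GX6002 = (0.726)²(3.70)⁴ = 98.78.
F_GX5471/F_GX6002 = (L_GX5471/L_GX6002)/(d_GX5471/d_GX6002)² = 98.78/0.9044 = 109.2.
m_GX5471 − m_GX6002 = −2.5 log₁₀(109.2) = -5.10.

-5.10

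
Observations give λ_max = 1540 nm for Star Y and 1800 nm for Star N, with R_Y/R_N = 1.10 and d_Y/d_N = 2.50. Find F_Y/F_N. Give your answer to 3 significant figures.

Wien's law: T_Y/T_N = λ_N/λ_Y = 1800/1540 = 1.169.
L_Y/L_N = (R_Y/R_N)²(T_Y/T_N)⁴ = (1.10)²(1.169)⁴ = 2.258.
F_Y/F_N = (L_Y/L_N)/(d_Y/d_N)² = 2.258/(2.50)² = 0.3613.

0.361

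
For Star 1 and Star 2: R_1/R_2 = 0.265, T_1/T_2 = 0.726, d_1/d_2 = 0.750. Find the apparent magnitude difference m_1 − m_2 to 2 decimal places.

3.65

L_1/L_2 = (0.265)²(0.726)⁴ = 0.01951.
F_1/F_2 = (L_1/L_2)/(d_1/d_2)² = 0.01951/0.5625 = 0.03468.
m_1 − m_2 = −2.5 log₁₀(0.03468) = 3.65.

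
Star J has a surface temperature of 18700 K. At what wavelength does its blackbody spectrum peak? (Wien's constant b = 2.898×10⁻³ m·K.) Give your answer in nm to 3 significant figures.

155 nm

λ_max = b/T = 2.898×10⁻³ / 18700 = 1.55×10^-7 m = 155.0 nm.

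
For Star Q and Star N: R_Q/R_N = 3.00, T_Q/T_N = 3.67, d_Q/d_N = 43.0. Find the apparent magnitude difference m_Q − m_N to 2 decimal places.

L_Q/L_N = (3.00)²(3.67)⁴ = 1633.
F_Q/F_N = (L_Q/L_N)/(d_Q/d_N)² = 1633/1849 = 0.8830.
m_Q − m_N = −2.5 log₁₀(0.8830) = 0.14.

0.14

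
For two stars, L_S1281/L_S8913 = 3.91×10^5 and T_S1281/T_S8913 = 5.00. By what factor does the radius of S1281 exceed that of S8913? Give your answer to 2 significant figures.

25

L ∝ R²T⁴ gives R ∝ √L / T², so
R_S1281/R_S8913 = √(3.91×10^5) / (5.00)² = 625.3 / 25.00 = 25.01.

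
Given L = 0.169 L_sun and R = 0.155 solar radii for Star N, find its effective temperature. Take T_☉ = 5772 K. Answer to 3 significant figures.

T/T_☉ = (L/L_☉)^(1/4) / (R/R_☉)^(1/2)
T = 5772 × (0.169)^(1/4) / √(0.155) = 5772 × 0.6412 / 0.3937 = 9400 K.

9.40×10^3 K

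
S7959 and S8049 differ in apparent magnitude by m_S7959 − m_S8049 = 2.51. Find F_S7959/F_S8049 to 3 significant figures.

0.0991

F_S7959/F_S8049 = 10^(−(m_S7959 − m_S8049)/2.5) = 10^(-2.51/2.5) = 10^-1.004 = 0.09908.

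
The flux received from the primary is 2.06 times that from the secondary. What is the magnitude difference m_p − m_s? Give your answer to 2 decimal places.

-0.78

m_p − m_s = −2.5 log₁₀(F_p/F_s) = −2.5 log₁₀(2.06) = −2.5 × (0.314) = -0.785.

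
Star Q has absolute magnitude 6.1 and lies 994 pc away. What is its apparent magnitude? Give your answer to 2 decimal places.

m = M + 5 log₁₀(d/10 pc) = 6.1 + 5 log₁₀(994/10)
  = 6.1 + 5 × 1.997 = 6.1 + 9.99 = 16.09.

16.09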